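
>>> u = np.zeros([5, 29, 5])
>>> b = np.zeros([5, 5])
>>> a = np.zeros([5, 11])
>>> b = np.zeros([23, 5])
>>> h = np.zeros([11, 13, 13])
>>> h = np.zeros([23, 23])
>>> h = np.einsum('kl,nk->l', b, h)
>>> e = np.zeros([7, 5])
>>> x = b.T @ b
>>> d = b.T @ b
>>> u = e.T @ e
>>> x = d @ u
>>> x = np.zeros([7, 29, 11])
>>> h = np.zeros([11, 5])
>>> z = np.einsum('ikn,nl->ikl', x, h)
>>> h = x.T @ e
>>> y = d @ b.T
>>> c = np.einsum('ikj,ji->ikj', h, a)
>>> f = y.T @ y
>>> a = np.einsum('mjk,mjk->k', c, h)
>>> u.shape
(5, 5)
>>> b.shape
(23, 5)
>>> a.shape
(5,)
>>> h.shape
(11, 29, 5)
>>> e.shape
(7, 5)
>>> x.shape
(7, 29, 11)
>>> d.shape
(5, 5)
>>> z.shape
(7, 29, 5)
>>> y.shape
(5, 23)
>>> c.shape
(11, 29, 5)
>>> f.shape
(23, 23)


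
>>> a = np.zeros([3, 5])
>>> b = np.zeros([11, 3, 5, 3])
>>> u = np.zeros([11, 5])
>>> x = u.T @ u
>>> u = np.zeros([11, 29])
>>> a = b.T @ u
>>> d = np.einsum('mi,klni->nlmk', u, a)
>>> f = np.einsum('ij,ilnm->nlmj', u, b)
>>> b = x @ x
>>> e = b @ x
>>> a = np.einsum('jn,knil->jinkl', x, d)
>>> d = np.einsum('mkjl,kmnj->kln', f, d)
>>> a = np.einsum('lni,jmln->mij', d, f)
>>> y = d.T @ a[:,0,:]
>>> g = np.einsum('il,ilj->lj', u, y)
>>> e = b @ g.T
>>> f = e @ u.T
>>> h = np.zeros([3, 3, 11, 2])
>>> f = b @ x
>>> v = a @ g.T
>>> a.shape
(3, 11, 5)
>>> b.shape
(5, 5)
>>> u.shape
(11, 29)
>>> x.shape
(5, 5)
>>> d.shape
(3, 29, 11)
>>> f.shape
(5, 5)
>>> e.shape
(5, 29)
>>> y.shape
(11, 29, 5)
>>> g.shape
(29, 5)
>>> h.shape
(3, 3, 11, 2)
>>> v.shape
(3, 11, 29)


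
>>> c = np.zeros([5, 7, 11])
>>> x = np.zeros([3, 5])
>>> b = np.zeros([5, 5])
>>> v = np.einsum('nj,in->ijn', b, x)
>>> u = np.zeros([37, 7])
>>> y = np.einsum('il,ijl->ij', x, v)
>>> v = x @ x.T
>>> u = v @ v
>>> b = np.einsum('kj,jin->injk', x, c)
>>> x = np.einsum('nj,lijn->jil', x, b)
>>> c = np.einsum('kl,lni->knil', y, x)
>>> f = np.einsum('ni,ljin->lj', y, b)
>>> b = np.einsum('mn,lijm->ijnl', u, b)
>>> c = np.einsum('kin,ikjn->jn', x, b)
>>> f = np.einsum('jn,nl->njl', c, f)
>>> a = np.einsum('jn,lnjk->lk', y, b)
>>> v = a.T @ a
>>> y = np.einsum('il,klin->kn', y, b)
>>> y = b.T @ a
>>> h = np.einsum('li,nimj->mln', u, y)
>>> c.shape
(3, 7)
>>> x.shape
(5, 11, 7)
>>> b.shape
(11, 5, 3, 7)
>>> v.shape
(7, 7)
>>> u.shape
(3, 3)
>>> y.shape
(7, 3, 5, 7)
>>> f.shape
(7, 3, 11)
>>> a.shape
(11, 7)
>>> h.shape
(5, 3, 7)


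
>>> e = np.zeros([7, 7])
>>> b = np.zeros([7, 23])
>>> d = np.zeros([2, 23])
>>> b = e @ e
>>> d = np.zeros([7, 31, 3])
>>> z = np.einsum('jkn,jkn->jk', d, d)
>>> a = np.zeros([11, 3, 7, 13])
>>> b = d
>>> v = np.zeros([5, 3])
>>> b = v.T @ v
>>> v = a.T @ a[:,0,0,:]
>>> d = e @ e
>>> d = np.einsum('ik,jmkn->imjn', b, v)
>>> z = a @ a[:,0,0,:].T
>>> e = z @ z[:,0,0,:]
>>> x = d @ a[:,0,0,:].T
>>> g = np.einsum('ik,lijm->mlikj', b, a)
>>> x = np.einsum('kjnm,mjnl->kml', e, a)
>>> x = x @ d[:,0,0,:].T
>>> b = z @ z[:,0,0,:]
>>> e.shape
(11, 3, 7, 11)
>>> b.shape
(11, 3, 7, 11)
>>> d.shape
(3, 7, 13, 13)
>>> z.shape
(11, 3, 7, 11)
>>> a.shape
(11, 3, 7, 13)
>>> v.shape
(13, 7, 3, 13)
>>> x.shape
(11, 11, 3)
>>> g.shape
(13, 11, 3, 3, 7)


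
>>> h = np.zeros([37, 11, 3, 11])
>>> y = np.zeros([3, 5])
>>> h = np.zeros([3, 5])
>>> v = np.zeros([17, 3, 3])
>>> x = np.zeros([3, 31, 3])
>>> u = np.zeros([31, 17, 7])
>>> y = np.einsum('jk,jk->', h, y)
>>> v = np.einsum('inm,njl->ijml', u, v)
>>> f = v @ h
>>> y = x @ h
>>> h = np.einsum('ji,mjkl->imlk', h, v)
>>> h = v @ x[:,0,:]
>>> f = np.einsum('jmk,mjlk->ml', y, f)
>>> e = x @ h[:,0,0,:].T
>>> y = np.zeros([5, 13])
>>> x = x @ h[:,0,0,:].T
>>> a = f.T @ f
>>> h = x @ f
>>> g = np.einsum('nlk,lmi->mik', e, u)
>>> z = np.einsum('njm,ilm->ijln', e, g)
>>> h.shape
(3, 31, 7)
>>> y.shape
(5, 13)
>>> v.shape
(31, 3, 7, 3)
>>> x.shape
(3, 31, 31)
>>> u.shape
(31, 17, 7)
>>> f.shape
(31, 7)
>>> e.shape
(3, 31, 31)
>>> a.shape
(7, 7)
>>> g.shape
(17, 7, 31)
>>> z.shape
(17, 31, 7, 3)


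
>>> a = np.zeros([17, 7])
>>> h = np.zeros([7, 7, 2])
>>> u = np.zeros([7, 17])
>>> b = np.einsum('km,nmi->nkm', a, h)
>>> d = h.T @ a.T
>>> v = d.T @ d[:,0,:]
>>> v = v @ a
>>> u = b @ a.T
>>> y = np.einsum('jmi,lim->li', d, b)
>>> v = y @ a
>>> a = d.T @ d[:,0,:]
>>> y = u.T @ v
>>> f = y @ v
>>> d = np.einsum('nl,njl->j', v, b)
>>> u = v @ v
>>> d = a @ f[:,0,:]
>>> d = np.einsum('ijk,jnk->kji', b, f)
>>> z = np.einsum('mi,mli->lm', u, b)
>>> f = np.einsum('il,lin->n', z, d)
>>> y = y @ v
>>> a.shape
(17, 7, 17)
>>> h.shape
(7, 7, 2)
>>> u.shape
(7, 7)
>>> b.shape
(7, 17, 7)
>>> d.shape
(7, 17, 7)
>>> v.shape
(7, 7)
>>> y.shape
(17, 17, 7)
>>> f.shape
(7,)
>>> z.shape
(17, 7)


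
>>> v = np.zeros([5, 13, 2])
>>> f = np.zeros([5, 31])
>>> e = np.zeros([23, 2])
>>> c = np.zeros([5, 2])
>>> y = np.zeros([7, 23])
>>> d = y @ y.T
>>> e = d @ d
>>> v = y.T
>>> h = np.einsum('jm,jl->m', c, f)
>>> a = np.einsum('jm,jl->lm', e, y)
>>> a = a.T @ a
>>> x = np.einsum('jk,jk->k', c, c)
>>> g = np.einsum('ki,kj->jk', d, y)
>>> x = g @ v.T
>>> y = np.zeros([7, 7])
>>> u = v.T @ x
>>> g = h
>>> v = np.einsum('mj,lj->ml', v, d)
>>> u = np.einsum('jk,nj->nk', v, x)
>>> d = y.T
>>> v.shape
(23, 7)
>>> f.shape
(5, 31)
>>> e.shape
(7, 7)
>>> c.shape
(5, 2)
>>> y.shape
(7, 7)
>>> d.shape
(7, 7)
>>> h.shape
(2,)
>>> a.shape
(7, 7)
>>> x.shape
(23, 23)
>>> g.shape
(2,)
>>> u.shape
(23, 7)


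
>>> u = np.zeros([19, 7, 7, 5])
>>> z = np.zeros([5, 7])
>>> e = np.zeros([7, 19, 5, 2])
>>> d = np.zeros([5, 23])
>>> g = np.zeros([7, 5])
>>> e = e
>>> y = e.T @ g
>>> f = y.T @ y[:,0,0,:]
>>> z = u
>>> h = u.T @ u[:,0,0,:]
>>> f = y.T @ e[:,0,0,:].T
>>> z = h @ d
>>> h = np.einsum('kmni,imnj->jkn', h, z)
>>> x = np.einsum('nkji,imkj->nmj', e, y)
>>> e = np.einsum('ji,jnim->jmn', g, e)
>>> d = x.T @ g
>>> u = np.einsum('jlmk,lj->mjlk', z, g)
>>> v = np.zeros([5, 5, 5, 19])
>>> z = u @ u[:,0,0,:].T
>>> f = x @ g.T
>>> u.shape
(7, 5, 7, 23)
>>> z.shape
(7, 5, 7, 7)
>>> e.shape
(7, 2, 19)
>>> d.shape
(5, 5, 5)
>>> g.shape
(7, 5)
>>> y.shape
(2, 5, 19, 5)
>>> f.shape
(7, 5, 7)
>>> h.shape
(23, 5, 7)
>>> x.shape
(7, 5, 5)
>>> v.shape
(5, 5, 5, 19)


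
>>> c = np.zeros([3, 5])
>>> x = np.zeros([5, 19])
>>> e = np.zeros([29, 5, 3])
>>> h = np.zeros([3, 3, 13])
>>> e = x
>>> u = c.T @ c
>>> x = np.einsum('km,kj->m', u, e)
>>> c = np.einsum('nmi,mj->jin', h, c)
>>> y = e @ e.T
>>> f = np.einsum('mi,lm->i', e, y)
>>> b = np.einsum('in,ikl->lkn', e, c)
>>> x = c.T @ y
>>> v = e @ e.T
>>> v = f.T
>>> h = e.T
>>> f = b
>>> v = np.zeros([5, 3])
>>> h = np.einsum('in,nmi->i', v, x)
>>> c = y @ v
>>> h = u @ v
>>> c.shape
(5, 3)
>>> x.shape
(3, 13, 5)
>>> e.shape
(5, 19)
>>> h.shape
(5, 3)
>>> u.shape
(5, 5)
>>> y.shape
(5, 5)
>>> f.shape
(3, 13, 19)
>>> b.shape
(3, 13, 19)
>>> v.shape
(5, 3)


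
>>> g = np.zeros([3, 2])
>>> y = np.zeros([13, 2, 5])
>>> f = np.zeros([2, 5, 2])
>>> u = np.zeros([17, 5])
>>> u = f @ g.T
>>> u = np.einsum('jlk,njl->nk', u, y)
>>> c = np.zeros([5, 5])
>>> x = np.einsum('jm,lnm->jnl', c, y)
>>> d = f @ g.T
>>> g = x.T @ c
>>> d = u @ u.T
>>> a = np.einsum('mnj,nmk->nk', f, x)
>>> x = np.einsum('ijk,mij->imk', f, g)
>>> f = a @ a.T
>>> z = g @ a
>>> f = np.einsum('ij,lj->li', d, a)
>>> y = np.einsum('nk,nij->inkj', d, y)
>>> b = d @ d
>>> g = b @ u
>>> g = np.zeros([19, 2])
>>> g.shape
(19, 2)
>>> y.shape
(2, 13, 13, 5)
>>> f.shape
(5, 13)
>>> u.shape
(13, 3)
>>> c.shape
(5, 5)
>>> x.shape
(2, 13, 2)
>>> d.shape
(13, 13)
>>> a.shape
(5, 13)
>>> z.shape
(13, 2, 13)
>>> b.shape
(13, 13)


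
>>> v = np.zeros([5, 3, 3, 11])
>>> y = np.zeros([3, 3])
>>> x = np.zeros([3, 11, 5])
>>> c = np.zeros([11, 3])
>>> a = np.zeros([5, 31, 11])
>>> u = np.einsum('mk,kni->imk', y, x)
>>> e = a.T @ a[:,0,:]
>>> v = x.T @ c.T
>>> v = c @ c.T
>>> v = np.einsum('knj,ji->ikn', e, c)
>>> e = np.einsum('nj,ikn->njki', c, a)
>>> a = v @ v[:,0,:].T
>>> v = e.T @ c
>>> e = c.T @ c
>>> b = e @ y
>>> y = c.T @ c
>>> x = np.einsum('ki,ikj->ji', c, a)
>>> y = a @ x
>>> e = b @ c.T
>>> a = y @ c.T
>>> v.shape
(5, 31, 3, 3)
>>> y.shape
(3, 11, 3)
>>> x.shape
(3, 3)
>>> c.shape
(11, 3)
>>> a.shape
(3, 11, 11)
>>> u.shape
(5, 3, 3)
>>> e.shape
(3, 11)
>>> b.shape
(3, 3)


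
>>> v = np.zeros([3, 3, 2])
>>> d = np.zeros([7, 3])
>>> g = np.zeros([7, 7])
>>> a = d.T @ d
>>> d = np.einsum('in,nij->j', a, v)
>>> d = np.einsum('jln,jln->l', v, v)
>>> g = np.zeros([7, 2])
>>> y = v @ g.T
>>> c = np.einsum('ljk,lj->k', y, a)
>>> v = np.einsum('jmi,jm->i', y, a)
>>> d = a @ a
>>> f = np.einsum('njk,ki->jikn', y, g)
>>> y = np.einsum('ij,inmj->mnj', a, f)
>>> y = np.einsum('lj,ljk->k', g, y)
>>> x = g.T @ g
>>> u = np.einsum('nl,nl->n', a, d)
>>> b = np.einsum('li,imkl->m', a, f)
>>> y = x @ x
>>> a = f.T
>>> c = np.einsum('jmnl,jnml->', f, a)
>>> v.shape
(7,)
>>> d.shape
(3, 3)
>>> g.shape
(7, 2)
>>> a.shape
(3, 7, 2, 3)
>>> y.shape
(2, 2)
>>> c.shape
()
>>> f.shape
(3, 2, 7, 3)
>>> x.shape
(2, 2)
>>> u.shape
(3,)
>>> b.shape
(2,)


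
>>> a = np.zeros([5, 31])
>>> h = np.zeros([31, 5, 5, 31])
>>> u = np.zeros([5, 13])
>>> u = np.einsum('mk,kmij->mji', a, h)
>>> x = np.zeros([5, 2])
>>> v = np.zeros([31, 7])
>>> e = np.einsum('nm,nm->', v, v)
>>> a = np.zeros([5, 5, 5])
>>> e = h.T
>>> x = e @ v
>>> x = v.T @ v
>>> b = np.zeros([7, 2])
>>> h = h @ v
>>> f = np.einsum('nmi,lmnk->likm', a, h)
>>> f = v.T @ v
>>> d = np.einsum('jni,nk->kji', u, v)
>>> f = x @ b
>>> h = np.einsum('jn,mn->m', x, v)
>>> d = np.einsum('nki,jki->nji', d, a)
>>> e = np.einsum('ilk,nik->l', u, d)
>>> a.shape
(5, 5, 5)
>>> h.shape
(31,)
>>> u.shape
(5, 31, 5)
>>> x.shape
(7, 7)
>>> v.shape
(31, 7)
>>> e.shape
(31,)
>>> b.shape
(7, 2)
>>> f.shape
(7, 2)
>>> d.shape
(7, 5, 5)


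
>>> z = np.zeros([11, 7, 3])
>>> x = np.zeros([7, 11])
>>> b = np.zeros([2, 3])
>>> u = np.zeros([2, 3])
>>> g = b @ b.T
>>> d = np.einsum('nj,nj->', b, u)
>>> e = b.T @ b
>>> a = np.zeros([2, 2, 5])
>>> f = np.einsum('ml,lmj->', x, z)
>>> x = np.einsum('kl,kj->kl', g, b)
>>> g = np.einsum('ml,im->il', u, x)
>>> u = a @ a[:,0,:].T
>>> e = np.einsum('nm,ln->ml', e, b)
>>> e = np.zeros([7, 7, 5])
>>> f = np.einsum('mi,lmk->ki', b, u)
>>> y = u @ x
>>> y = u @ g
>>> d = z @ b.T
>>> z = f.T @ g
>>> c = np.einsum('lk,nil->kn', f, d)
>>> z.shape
(3, 3)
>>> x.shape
(2, 2)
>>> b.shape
(2, 3)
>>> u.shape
(2, 2, 2)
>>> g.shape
(2, 3)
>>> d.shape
(11, 7, 2)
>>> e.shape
(7, 7, 5)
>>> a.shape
(2, 2, 5)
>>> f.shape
(2, 3)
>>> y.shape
(2, 2, 3)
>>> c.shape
(3, 11)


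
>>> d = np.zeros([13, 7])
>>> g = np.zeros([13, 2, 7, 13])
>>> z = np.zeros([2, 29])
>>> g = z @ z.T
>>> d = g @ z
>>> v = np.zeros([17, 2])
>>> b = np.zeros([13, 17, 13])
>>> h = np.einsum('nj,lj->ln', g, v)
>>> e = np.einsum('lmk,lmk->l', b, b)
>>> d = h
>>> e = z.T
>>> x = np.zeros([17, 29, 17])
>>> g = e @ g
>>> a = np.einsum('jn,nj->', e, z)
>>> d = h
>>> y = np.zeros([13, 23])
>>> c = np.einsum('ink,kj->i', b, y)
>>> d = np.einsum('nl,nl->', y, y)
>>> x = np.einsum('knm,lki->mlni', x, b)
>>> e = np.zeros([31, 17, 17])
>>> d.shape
()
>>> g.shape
(29, 2)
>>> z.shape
(2, 29)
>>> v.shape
(17, 2)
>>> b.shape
(13, 17, 13)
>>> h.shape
(17, 2)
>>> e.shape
(31, 17, 17)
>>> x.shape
(17, 13, 29, 13)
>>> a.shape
()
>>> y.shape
(13, 23)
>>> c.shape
(13,)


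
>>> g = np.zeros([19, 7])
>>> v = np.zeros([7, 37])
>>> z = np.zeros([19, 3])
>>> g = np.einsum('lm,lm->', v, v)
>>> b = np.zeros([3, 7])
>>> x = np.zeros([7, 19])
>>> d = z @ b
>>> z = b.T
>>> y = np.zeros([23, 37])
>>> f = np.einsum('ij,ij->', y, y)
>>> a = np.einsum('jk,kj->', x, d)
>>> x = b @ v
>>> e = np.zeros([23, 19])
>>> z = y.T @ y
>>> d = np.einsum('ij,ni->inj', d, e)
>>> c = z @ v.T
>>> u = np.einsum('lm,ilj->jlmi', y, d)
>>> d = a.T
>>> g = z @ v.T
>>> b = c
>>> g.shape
(37, 7)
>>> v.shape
(7, 37)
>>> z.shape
(37, 37)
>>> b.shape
(37, 7)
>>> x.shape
(3, 37)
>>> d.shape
()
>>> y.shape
(23, 37)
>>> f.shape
()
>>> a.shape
()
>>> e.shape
(23, 19)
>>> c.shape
(37, 7)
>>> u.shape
(7, 23, 37, 19)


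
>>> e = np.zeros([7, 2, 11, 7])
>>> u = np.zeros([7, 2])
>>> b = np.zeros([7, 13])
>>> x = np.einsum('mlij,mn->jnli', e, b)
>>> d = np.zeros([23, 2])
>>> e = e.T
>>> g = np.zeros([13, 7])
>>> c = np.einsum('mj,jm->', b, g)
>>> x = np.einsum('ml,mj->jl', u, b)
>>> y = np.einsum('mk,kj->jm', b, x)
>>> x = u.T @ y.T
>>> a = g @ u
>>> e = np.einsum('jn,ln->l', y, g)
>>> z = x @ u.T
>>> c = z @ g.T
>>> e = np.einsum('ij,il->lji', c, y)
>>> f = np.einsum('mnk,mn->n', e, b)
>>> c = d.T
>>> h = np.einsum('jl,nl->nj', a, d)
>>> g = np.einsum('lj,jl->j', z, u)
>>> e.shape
(7, 13, 2)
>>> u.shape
(7, 2)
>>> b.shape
(7, 13)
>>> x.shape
(2, 2)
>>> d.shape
(23, 2)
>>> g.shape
(7,)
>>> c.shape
(2, 23)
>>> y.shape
(2, 7)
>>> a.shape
(13, 2)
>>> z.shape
(2, 7)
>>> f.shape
(13,)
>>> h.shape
(23, 13)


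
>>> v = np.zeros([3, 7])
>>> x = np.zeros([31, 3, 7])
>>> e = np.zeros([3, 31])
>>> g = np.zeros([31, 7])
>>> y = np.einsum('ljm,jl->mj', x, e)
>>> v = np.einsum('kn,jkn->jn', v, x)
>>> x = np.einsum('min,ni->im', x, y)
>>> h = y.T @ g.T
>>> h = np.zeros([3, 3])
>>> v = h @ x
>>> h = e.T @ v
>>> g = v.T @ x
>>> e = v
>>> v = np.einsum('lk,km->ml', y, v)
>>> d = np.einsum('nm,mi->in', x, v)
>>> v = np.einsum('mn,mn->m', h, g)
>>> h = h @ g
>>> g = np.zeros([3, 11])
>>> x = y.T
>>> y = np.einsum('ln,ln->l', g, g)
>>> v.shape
(31,)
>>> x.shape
(3, 7)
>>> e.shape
(3, 31)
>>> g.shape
(3, 11)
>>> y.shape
(3,)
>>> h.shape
(31, 31)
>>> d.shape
(7, 3)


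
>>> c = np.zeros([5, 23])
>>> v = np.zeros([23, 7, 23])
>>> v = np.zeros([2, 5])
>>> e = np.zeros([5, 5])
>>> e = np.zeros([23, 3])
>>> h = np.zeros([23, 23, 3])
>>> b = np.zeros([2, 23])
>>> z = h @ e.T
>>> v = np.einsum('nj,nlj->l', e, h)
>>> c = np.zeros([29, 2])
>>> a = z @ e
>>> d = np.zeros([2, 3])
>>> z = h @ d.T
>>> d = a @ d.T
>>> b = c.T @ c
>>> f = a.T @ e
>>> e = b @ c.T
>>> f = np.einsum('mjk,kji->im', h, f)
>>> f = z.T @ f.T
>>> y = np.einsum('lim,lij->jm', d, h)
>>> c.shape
(29, 2)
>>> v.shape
(23,)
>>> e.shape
(2, 29)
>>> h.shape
(23, 23, 3)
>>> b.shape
(2, 2)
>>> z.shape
(23, 23, 2)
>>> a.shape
(23, 23, 3)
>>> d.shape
(23, 23, 2)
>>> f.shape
(2, 23, 3)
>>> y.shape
(3, 2)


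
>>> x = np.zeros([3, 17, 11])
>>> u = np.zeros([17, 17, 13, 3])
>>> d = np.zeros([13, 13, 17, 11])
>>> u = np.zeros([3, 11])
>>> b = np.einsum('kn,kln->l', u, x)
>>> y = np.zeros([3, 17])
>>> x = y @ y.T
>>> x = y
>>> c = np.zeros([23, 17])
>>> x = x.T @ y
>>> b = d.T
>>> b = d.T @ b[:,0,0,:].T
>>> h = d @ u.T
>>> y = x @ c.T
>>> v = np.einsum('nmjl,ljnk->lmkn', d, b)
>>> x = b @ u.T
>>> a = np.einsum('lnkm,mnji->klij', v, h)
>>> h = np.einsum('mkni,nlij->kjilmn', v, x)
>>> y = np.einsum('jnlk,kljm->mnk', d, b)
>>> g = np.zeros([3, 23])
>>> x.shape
(11, 17, 13, 3)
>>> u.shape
(3, 11)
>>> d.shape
(13, 13, 17, 11)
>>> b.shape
(11, 17, 13, 11)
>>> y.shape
(11, 13, 11)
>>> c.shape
(23, 17)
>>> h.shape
(13, 3, 13, 17, 11, 11)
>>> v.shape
(11, 13, 11, 13)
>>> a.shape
(11, 11, 3, 17)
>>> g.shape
(3, 23)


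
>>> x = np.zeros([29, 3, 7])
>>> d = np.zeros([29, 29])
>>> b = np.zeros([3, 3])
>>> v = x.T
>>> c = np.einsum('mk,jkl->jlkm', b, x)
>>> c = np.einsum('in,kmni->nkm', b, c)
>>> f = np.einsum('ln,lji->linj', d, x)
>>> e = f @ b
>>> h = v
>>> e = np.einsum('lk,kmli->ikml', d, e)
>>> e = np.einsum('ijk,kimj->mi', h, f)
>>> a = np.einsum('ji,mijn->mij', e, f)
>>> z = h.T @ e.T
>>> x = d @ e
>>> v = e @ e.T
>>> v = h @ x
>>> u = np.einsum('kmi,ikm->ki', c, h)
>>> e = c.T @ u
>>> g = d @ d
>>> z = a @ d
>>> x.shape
(29, 7)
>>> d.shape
(29, 29)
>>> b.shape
(3, 3)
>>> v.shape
(7, 3, 7)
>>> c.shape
(3, 29, 7)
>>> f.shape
(29, 7, 29, 3)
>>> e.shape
(7, 29, 7)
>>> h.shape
(7, 3, 29)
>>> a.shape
(29, 7, 29)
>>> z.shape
(29, 7, 29)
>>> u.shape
(3, 7)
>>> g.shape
(29, 29)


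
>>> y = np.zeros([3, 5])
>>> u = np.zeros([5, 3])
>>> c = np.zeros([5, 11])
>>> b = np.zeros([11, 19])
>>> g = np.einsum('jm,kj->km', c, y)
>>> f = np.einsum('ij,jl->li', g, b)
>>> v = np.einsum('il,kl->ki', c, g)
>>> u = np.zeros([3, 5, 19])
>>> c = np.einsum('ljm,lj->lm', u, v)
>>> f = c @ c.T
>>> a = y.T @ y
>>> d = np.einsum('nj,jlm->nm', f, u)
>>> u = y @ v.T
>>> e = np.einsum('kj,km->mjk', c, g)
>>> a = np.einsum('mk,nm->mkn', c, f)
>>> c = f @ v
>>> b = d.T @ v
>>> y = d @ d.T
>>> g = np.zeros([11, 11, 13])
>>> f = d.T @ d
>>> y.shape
(3, 3)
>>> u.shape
(3, 3)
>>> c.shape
(3, 5)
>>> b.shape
(19, 5)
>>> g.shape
(11, 11, 13)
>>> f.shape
(19, 19)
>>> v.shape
(3, 5)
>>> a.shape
(3, 19, 3)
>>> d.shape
(3, 19)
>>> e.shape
(11, 19, 3)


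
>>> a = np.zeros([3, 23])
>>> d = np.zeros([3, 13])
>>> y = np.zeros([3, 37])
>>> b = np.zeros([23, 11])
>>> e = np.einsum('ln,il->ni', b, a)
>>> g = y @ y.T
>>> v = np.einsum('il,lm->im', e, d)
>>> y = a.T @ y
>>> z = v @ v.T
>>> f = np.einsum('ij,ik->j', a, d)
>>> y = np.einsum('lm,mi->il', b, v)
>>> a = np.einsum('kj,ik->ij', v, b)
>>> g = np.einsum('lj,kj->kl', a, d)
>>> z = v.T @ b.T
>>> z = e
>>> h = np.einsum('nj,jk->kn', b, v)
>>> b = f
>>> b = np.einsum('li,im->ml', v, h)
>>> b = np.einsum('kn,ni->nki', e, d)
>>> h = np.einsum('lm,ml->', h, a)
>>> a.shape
(23, 13)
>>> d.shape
(3, 13)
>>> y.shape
(13, 23)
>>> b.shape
(3, 11, 13)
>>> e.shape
(11, 3)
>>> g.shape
(3, 23)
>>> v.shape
(11, 13)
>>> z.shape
(11, 3)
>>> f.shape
(23,)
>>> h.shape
()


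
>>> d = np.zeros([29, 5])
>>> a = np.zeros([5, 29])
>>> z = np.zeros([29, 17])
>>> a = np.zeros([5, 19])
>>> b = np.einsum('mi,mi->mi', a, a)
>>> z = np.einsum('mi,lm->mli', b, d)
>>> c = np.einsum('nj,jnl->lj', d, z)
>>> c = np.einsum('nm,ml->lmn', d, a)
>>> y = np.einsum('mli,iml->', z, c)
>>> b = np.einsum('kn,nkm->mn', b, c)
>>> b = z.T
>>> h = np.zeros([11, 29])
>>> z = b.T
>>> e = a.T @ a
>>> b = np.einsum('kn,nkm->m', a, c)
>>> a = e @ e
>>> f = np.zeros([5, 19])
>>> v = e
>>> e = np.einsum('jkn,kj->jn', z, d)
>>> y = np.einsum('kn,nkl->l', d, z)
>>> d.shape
(29, 5)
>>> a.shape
(19, 19)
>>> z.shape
(5, 29, 19)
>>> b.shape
(29,)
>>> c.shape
(19, 5, 29)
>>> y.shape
(19,)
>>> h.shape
(11, 29)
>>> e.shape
(5, 19)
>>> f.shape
(5, 19)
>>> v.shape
(19, 19)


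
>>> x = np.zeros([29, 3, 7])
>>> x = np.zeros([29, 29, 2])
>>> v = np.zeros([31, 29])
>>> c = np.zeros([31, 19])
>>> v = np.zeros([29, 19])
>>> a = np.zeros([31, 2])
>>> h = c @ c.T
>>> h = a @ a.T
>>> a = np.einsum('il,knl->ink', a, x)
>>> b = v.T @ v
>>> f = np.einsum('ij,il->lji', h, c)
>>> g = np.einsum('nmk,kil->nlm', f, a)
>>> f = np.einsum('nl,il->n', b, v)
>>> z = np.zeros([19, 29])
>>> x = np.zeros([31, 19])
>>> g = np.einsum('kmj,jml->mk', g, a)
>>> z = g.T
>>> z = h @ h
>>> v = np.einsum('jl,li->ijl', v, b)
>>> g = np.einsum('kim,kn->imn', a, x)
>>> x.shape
(31, 19)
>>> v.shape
(19, 29, 19)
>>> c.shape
(31, 19)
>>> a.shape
(31, 29, 29)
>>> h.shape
(31, 31)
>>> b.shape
(19, 19)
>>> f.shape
(19,)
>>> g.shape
(29, 29, 19)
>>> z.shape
(31, 31)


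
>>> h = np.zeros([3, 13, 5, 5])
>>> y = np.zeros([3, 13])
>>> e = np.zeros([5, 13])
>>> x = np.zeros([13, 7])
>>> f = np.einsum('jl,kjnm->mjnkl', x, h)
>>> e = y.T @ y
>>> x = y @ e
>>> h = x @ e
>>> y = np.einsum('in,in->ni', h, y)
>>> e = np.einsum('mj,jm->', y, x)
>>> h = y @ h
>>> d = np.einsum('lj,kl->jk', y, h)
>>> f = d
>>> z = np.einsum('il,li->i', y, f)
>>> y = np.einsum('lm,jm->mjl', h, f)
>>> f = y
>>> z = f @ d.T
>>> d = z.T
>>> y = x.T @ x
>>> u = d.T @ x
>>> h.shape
(13, 13)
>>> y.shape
(13, 13)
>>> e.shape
()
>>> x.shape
(3, 13)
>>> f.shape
(13, 3, 13)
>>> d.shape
(3, 3, 13)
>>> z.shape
(13, 3, 3)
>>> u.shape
(13, 3, 13)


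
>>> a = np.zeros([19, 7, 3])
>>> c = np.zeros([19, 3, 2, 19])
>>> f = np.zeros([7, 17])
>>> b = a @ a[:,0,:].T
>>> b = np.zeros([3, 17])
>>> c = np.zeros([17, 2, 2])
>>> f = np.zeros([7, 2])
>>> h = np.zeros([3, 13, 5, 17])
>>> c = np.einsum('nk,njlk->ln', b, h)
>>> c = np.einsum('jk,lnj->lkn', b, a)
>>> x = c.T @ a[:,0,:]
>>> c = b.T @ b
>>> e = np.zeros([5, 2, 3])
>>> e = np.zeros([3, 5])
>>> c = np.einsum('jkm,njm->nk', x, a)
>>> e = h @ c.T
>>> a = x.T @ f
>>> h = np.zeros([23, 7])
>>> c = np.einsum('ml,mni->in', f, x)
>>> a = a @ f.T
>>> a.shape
(3, 17, 7)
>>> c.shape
(3, 17)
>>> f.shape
(7, 2)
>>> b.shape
(3, 17)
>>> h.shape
(23, 7)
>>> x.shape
(7, 17, 3)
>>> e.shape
(3, 13, 5, 19)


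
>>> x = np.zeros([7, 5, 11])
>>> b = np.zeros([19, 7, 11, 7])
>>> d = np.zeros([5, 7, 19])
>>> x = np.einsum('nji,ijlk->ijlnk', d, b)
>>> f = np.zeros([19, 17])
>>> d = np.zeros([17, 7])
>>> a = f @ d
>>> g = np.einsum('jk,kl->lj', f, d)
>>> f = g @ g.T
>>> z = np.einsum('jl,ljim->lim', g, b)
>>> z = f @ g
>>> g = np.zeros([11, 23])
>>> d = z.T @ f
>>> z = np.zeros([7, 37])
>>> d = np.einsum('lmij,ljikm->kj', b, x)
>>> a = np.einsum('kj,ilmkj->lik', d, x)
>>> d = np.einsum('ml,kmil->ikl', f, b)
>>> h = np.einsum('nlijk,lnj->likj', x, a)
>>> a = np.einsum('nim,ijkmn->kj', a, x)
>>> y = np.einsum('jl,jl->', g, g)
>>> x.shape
(19, 7, 11, 5, 7)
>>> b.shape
(19, 7, 11, 7)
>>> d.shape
(11, 19, 7)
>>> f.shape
(7, 7)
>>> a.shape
(11, 7)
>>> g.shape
(11, 23)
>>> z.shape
(7, 37)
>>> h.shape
(7, 11, 7, 5)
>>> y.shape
()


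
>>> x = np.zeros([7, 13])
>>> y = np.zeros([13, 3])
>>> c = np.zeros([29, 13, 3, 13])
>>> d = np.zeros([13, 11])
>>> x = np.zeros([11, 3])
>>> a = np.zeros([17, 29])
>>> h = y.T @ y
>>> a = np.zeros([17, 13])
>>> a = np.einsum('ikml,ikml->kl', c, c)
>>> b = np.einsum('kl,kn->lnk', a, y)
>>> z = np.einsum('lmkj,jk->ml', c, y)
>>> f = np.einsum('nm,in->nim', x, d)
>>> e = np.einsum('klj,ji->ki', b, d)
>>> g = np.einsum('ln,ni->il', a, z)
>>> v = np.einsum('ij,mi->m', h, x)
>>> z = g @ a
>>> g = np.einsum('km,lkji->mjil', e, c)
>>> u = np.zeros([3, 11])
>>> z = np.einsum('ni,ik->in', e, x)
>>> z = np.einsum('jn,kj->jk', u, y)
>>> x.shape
(11, 3)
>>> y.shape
(13, 3)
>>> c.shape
(29, 13, 3, 13)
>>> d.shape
(13, 11)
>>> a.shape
(13, 13)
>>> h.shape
(3, 3)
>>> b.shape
(13, 3, 13)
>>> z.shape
(3, 13)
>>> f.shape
(11, 13, 3)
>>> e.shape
(13, 11)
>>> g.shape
(11, 3, 13, 29)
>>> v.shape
(11,)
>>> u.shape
(3, 11)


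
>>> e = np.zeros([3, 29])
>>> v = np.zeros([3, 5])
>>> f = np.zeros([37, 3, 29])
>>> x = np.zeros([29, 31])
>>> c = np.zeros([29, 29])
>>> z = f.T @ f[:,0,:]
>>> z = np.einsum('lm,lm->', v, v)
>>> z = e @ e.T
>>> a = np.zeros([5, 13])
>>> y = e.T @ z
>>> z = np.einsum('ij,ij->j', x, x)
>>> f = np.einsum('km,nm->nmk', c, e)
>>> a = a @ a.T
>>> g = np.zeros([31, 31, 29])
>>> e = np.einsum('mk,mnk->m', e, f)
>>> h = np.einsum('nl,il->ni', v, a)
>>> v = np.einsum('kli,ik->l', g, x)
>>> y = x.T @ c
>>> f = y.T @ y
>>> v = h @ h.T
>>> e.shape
(3,)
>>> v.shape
(3, 3)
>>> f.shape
(29, 29)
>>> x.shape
(29, 31)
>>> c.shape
(29, 29)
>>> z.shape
(31,)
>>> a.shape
(5, 5)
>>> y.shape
(31, 29)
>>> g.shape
(31, 31, 29)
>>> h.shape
(3, 5)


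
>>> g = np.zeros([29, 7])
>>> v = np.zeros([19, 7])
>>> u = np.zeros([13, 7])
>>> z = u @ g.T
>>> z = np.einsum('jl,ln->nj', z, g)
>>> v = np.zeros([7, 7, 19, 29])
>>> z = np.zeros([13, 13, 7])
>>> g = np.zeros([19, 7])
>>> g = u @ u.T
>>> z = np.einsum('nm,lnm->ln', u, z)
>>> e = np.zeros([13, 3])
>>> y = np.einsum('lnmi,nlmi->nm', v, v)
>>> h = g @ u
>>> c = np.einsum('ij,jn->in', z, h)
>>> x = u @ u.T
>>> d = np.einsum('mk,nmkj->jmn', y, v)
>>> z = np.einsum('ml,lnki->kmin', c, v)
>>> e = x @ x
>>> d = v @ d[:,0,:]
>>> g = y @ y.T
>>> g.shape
(7, 7)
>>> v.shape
(7, 7, 19, 29)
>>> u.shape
(13, 7)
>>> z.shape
(19, 13, 29, 7)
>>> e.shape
(13, 13)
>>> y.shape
(7, 19)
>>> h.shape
(13, 7)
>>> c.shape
(13, 7)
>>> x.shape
(13, 13)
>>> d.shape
(7, 7, 19, 7)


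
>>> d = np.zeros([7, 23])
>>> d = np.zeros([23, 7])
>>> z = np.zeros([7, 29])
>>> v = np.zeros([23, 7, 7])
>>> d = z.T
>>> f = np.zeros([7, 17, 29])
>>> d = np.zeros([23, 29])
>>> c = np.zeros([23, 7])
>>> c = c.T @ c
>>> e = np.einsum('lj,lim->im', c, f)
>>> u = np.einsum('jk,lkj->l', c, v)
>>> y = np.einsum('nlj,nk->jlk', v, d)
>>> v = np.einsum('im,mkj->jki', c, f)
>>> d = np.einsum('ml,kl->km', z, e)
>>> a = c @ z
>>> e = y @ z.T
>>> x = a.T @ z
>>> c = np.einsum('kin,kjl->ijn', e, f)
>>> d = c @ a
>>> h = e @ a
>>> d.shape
(7, 17, 29)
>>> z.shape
(7, 29)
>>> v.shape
(29, 17, 7)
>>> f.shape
(7, 17, 29)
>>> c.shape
(7, 17, 7)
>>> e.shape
(7, 7, 7)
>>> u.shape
(23,)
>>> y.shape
(7, 7, 29)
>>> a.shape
(7, 29)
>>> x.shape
(29, 29)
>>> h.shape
(7, 7, 29)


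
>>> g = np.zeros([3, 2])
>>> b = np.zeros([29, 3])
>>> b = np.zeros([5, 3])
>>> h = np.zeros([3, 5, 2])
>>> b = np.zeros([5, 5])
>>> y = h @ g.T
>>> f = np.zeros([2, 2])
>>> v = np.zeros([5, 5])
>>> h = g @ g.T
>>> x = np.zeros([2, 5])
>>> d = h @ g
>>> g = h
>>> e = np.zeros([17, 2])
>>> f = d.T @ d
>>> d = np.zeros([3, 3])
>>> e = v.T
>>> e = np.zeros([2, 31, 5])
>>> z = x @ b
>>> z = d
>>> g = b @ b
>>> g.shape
(5, 5)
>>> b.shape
(5, 5)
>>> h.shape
(3, 3)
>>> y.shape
(3, 5, 3)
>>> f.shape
(2, 2)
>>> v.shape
(5, 5)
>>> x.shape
(2, 5)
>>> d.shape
(3, 3)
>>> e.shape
(2, 31, 5)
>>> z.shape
(3, 3)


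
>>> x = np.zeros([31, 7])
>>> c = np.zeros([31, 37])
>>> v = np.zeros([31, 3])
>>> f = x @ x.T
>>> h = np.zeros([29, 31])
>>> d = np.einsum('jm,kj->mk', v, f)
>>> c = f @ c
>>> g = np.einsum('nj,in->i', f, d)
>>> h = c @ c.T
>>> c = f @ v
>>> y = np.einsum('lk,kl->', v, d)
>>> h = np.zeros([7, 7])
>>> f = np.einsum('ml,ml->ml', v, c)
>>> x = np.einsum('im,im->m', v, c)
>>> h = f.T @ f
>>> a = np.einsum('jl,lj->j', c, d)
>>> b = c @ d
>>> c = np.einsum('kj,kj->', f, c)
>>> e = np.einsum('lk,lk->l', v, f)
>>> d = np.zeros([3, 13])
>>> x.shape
(3,)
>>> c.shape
()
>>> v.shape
(31, 3)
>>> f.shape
(31, 3)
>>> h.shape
(3, 3)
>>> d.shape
(3, 13)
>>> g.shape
(3,)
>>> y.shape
()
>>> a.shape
(31,)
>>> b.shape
(31, 31)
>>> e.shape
(31,)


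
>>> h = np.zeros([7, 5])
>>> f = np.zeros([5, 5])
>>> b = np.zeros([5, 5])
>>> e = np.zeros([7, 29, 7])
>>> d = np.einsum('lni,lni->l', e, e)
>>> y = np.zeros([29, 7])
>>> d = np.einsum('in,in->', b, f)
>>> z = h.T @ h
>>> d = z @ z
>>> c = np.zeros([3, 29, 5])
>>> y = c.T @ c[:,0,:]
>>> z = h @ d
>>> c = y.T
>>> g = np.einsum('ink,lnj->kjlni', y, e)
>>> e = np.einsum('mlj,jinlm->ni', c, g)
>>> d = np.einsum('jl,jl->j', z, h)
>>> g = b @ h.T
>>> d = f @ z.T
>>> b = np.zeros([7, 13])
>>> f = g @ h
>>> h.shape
(7, 5)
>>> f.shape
(5, 5)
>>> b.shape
(7, 13)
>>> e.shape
(7, 7)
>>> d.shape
(5, 7)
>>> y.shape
(5, 29, 5)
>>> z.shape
(7, 5)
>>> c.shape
(5, 29, 5)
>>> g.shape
(5, 7)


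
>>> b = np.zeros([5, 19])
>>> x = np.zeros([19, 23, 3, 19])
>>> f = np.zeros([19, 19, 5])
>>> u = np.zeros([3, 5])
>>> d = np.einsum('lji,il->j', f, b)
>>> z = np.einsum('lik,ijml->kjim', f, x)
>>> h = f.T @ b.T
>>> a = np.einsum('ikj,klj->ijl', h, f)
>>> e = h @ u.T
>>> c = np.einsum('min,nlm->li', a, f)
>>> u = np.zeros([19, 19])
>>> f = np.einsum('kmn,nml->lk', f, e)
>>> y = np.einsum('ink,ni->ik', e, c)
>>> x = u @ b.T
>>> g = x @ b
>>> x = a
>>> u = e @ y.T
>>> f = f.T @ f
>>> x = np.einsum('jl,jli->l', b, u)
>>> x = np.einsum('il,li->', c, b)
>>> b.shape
(5, 19)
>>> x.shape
()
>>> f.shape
(19, 19)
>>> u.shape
(5, 19, 5)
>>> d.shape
(19,)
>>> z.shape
(5, 23, 19, 3)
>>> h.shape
(5, 19, 5)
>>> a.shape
(5, 5, 19)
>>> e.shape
(5, 19, 3)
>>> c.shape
(19, 5)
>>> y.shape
(5, 3)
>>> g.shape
(19, 19)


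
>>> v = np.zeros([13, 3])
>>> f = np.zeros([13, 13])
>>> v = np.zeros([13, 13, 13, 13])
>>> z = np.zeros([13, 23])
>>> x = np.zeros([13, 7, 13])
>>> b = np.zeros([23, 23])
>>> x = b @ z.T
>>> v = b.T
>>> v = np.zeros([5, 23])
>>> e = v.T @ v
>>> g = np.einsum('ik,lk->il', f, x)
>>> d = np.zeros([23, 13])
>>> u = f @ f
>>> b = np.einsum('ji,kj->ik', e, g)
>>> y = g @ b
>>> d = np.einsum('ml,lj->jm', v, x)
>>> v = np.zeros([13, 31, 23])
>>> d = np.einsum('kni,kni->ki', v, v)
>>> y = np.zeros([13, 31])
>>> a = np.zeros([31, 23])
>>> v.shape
(13, 31, 23)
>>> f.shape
(13, 13)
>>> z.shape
(13, 23)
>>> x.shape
(23, 13)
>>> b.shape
(23, 13)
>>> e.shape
(23, 23)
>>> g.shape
(13, 23)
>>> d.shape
(13, 23)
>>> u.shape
(13, 13)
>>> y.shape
(13, 31)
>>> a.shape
(31, 23)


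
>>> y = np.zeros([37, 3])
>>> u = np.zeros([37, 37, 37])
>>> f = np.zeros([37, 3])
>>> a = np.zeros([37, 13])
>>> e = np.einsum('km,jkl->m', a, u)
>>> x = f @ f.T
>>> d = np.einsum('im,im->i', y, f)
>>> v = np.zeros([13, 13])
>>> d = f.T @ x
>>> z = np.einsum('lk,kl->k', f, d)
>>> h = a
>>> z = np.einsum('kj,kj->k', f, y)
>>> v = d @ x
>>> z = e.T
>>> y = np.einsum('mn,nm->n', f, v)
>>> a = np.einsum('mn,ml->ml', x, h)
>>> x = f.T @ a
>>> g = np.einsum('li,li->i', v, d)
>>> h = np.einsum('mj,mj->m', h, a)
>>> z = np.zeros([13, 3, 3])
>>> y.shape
(3,)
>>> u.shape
(37, 37, 37)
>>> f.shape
(37, 3)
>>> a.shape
(37, 13)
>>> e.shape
(13,)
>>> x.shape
(3, 13)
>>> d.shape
(3, 37)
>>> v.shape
(3, 37)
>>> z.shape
(13, 3, 3)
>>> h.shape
(37,)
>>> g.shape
(37,)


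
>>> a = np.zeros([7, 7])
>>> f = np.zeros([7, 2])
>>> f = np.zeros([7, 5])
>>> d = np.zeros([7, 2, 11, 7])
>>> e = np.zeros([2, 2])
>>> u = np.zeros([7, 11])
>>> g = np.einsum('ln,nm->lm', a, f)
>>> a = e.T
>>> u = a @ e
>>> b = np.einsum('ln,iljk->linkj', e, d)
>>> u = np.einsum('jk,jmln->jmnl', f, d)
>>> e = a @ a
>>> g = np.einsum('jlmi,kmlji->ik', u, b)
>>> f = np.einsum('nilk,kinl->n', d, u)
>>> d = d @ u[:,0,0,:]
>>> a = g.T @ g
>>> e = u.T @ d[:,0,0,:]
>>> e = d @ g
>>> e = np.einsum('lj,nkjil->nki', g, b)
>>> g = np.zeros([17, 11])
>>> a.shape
(2, 2)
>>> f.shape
(7,)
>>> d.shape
(7, 2, 11, 11)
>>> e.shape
(2, 7, 7)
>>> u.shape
(7, 2, 7, 11)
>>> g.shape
(17, 11)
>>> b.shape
(2, 7, 2, 7, 11)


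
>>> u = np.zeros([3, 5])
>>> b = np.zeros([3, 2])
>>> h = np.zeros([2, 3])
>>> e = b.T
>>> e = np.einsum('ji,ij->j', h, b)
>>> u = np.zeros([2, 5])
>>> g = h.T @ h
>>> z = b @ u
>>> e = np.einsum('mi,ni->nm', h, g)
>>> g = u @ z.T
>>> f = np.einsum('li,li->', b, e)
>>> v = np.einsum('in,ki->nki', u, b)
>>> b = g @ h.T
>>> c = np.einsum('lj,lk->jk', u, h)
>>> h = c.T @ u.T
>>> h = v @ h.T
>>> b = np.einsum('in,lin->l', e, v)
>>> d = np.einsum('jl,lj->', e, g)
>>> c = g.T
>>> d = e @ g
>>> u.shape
(2, 5)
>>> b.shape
(5,)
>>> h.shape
(5, 3, 3)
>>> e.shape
(3, 2)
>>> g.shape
(2, 3)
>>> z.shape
(3, 5)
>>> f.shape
()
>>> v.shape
(5, 3, 2)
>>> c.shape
(3, 2)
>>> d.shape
(3, 3)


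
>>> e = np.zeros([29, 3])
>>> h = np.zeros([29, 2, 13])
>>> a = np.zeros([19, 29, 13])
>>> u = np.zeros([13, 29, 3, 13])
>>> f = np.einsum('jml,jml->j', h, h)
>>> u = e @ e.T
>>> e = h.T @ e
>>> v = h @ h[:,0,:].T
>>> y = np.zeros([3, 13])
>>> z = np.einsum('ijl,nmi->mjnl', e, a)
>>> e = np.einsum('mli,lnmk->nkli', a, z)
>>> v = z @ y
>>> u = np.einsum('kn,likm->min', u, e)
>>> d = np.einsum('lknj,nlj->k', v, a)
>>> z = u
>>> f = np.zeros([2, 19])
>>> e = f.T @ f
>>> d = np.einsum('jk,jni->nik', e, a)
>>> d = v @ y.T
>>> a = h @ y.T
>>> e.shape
(19, 19)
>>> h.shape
(29, 2, 13)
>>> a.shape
(29, 2, 3)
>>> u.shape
(13, 3, 29)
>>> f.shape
(2, 19)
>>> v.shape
(29, 2, 19, 13)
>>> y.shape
(3, 13)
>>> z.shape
(13, 3, 29)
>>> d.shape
(29, 2, 19, 3)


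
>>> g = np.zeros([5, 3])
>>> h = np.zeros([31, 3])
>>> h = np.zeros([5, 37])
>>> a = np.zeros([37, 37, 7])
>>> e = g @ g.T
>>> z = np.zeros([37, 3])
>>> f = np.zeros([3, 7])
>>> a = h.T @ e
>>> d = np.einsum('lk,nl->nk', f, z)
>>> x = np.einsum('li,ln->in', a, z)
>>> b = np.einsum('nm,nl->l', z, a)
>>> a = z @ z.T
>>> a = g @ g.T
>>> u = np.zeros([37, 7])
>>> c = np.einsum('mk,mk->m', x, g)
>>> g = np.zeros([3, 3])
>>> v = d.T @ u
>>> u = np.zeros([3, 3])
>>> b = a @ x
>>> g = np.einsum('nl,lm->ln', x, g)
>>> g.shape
(3, 5)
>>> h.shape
(5, 37)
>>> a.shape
(5, 5)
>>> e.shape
(5, 5)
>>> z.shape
(37, 3)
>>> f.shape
(3, 7)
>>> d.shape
(37, 7)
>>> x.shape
(5, 3)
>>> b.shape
(5, 3)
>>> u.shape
(3, 3)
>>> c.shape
(5,)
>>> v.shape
(7, 7)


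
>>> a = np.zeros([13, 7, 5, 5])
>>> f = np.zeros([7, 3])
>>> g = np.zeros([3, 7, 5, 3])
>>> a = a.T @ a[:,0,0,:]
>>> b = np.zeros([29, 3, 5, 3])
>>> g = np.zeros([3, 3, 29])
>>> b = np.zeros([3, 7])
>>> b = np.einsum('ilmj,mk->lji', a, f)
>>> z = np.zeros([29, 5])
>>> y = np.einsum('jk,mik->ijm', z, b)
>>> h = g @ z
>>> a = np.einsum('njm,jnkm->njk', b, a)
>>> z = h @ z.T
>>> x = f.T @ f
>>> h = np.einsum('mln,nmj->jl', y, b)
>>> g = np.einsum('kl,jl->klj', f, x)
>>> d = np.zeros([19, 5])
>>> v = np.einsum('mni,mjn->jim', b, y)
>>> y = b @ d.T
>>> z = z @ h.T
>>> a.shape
(5, 5, 7)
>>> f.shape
(7, 3)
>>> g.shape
(7, 3, 3)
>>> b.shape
(5, 5, 5)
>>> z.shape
(3, 3, 5)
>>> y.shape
(5, 5, 19)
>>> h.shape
(5, 29)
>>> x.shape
(3, 3)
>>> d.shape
(19, 5)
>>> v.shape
(29, 5, 5)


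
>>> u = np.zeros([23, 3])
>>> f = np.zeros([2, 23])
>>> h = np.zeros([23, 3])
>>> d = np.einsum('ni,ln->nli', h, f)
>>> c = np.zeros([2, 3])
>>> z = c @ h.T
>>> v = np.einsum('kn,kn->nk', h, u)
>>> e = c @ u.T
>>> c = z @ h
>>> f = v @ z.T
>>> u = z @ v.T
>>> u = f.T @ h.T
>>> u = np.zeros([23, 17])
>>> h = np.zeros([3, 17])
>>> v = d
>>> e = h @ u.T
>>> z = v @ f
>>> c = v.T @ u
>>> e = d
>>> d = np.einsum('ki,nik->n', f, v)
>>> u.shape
(23, 17)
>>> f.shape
(3, 2)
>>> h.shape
(3, 17)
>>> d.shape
(23,)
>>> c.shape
(3, 2, 17)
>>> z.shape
(23, 2, 2)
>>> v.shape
(23, 2, 3)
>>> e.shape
(23, 2, 3)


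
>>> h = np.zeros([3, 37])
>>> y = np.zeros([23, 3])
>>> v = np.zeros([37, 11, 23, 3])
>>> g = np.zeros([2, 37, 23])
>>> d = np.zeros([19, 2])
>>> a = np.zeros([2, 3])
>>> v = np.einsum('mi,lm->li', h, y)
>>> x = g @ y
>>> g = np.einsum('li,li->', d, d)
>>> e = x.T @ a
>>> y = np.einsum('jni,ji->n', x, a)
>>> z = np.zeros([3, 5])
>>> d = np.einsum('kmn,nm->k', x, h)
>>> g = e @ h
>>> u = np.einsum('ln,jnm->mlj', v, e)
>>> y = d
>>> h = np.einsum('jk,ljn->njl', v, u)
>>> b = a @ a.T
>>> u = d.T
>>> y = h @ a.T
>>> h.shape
(3, 23, 3)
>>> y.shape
(3, 23, 2)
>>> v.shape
(23, 37)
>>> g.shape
(3, 37, 37)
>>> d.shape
(2,)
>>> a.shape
(2, 3)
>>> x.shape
(2, 37, 3)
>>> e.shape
(3, 37, 3)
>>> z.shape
(3, 5)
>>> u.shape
(2,)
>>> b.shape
(2, 2)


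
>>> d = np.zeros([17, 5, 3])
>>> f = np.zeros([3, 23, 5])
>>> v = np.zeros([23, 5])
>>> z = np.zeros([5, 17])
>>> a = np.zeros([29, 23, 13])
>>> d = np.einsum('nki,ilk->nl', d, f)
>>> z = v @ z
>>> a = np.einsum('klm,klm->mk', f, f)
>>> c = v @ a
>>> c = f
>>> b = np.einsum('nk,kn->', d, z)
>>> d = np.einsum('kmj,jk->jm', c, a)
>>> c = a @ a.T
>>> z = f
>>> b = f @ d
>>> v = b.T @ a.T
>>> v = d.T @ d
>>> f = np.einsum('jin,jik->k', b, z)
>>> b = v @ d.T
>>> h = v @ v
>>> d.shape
(5, 23)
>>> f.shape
(5,)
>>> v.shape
(23, 23)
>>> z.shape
(3, 23, 5)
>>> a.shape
(5, 3)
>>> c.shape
(5, 5)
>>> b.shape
(23, 5)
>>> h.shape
(23, 23)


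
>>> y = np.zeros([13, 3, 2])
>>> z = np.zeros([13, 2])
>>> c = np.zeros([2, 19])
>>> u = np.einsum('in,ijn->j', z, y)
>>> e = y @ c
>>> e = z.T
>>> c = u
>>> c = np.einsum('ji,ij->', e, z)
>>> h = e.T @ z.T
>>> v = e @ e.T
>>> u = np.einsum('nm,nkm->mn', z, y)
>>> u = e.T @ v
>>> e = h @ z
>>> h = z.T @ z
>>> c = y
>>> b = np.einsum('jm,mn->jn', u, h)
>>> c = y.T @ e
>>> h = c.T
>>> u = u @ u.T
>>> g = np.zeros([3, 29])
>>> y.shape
(13, 3, 2)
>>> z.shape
(13, 2)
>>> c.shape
(2, 3, 2)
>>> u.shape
(13, 13)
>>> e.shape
(13, 2)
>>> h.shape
(2, 3, 2)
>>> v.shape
(2, 2)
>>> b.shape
(13, 2)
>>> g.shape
(3, 29)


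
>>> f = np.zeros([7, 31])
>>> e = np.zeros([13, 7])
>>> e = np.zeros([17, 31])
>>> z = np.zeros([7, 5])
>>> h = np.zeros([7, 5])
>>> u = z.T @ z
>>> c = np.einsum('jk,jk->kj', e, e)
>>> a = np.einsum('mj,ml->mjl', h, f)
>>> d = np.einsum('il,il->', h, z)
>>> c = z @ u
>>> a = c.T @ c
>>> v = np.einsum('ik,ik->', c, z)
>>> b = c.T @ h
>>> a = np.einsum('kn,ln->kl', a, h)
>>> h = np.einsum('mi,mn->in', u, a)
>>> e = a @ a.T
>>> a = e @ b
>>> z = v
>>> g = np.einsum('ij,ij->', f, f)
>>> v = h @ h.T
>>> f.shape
(7, 31)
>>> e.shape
(5, 5)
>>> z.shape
()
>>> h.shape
(5, 7)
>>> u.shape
(5, 5)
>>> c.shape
(7, 5)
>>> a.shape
(5, 5)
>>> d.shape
()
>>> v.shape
(5, 5)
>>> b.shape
(5, 5)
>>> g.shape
()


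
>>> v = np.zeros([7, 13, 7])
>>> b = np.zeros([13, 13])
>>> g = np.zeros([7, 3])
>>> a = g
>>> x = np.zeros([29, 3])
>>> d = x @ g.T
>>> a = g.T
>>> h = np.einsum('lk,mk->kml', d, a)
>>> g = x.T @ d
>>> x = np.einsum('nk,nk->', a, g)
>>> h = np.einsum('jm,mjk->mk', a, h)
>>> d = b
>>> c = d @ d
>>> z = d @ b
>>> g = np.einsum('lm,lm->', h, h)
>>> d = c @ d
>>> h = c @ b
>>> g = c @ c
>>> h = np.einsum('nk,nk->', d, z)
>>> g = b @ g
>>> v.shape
(7, 13, 7)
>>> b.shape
(13, 13)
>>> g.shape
(13, 13)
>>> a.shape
(3, 7)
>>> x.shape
()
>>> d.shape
(13, 13)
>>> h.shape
()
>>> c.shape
(13, 13)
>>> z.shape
(13, 13)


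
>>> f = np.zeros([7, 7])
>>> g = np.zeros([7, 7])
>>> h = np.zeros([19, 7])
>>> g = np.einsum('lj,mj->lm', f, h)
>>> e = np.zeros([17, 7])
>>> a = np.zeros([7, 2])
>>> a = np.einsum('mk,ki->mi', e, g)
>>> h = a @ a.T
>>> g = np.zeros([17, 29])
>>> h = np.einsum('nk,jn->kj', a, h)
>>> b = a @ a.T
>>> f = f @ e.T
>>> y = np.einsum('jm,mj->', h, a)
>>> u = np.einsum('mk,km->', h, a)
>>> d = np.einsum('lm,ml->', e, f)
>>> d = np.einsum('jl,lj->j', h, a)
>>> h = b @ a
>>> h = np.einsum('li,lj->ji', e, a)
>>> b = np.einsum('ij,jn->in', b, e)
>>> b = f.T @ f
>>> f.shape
(7, 17)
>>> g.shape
(17, 29)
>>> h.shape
(19, 7)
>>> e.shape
(17, 7)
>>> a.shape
(17, 19)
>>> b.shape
(17, 17)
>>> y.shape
()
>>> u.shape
()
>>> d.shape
(19,)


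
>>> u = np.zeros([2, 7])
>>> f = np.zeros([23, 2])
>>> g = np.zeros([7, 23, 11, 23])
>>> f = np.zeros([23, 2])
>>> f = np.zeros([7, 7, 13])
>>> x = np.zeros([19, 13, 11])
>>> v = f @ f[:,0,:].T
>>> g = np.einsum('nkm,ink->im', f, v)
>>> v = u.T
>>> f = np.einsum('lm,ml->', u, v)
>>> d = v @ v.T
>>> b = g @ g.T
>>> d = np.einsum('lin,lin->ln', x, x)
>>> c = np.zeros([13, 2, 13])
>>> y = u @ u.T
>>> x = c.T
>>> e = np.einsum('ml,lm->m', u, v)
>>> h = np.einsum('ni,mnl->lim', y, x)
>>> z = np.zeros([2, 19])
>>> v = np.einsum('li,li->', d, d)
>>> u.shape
(2, 7)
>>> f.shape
()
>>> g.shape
(7, 13)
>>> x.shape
(13, 2, 13)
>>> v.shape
()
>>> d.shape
(19, 11)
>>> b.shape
(7, 7)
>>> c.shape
(13, 2, 13)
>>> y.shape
(2, 2)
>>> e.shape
(2,)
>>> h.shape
(13, 2, 13)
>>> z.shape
(2, 19)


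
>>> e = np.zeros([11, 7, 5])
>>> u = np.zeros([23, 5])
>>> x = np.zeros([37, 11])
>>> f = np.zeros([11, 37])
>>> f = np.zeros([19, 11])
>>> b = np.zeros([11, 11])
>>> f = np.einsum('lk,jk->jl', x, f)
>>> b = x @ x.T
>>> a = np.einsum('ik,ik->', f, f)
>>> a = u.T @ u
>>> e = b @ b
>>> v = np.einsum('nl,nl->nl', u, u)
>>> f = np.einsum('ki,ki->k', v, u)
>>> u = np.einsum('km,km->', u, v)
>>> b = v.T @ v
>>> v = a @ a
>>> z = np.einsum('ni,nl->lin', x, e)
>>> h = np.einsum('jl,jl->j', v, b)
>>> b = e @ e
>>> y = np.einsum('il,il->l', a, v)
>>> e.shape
(37, 37)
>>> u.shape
()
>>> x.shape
(37, 11)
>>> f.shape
(23,)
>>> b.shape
(37, 37)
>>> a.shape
(5, 5)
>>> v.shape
(5, 5)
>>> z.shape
(37, 11, 37)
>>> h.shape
(5,)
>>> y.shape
(5,)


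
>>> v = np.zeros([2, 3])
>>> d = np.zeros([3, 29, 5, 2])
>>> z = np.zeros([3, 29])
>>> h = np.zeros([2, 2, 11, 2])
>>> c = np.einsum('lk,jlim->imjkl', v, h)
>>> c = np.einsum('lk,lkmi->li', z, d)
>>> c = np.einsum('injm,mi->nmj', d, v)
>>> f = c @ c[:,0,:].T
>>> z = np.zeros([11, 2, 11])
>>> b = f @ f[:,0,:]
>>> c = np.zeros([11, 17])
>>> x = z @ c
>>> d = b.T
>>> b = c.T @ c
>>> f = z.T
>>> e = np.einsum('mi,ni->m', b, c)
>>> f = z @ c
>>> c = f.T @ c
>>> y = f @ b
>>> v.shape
(2, 3)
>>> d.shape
(29, 2, 29)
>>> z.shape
(11, 2, 11)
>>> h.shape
(2, 2, 11, 2)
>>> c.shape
(17, 2, 17)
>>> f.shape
(11, 2, 17)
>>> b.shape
(17, 17)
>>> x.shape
(11, 2, 17)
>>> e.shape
(17,)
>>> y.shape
(11, 2, 17)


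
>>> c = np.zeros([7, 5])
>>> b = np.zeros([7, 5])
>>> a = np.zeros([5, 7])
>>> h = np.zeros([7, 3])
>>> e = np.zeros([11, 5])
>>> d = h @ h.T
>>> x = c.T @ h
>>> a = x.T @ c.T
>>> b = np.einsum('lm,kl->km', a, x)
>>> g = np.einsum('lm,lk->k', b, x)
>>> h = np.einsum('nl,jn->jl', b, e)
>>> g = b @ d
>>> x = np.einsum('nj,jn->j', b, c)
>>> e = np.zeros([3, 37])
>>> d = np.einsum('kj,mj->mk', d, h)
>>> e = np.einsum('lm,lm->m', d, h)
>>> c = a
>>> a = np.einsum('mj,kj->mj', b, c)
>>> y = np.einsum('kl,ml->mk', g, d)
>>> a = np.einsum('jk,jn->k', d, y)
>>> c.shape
(3, 7)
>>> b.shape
(5, 7)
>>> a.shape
(7,)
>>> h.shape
(11, 7)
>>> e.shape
(7,)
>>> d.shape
(11, 7)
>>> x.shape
(7,)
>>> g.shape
(5, 7)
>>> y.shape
(11, 5)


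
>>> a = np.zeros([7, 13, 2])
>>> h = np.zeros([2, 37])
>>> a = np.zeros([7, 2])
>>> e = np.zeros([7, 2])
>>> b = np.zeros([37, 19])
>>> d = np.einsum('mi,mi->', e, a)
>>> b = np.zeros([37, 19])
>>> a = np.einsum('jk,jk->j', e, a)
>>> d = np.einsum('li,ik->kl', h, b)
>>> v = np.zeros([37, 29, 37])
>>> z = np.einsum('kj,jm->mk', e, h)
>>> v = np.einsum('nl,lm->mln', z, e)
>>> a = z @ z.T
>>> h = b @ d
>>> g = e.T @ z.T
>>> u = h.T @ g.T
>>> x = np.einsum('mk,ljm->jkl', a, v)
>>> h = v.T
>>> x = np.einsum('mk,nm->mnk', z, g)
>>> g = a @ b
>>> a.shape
(37, 37)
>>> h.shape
(37, 7, 2)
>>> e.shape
(7, 2)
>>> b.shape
(37, 19)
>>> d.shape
(19, 2)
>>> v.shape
(2, 7, 37)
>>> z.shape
(37, 7)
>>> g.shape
(37, 19)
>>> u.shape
(2, 2)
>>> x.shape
(37, 2, 7)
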